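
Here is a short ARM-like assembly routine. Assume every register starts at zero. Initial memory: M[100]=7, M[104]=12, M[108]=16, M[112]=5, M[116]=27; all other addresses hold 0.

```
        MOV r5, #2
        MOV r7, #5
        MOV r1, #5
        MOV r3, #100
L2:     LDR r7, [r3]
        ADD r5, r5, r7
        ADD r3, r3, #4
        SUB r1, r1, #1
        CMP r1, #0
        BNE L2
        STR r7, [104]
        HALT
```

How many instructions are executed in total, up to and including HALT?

r5=2
r7=5
r1=5
r3=100
r7=M[100]=7
r5=2+7=9
r3=100+4=104
r1=5-1=4
CMP r1, #0  (cmp 4,0)
BNE L2: taken
r7=M[104]=12
r5=9+12=21
r3=104+4=108
r1=4-1=3
CMP r1, #0  (cmp 3,0)
BNE L2: taken
r7=M[108]=16
r5=21+16=37
r3=108+4=112
r1=3-1=2
CMP r1, #0  (cmp 2,0)
BNE L2: taken
r7=M[112]=5
r5=37+5=42
r3=112+4=116
r1=2-1=1
CMP r1, #0  (cmp 1,0)
BNE L2: taken
r7=M[116]=27
r5=42+27=69
r3=116+4=120
r1=1-1=0
CMP r1, #0  (cmp 0,0)
BNE L2: not taken
STR r7, [104] → M[104]=27
halt.
Total executed instructions: 36.

36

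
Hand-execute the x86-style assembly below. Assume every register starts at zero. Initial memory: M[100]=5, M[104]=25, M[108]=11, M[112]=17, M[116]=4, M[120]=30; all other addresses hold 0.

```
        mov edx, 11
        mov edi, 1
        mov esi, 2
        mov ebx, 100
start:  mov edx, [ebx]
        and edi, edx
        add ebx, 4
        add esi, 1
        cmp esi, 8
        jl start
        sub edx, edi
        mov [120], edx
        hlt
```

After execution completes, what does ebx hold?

edx=11
edi=1
esi=2
ebx=100
edx=M[100]=5
edi=1&5=1
ebx=100+4=104
esi=2+1=3
cmp esi, 8  (cmp 3,8)
jl start: taken
edx=M[104]=25
edi=1&25=1
ebx=104+4=108
esi=3+1=4
cmp esi, 8  (cmp 4,8)
jl start: taken
edx=M[108]=11
edi=1&11=1
ebx=108+4=112
esi=4+1=5
cmp esi, 8  (cmp 5,8)
jl start: taken
edx=M[112]=17
edi=1&17=1
ebx=112+4=116
esi=5+1=6
cmp esi, 8  (cmp 6,8)
jl start: taken
edx=M[116]=4
edi=1&4=0
ebx=116+4=120
esi=6+1=7
cmp esi, 8  (cmp 7,8)
jl start: taken
edx=M[120]=30
edi=0&30=0
ebx=120+4=124
esi=7+1=8
cmp esi, 8  (cmp 8,8)
jl start: not taken
edx=30-0=30
mov [120], edx → M[120]=30
halt.

124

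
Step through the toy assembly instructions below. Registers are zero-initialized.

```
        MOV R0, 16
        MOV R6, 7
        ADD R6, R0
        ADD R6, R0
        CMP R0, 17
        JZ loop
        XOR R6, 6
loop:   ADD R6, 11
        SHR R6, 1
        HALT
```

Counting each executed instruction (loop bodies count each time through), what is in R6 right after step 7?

MOV R0, 16 → R0=16
MOV R6, 7 → R6=7
ADD R6, R0 → R6=7+16=23
ADD R6, R0 → R6=23+16=39
CMP R0, 17  (cmp 16,17)
JZ loop: not taken
XOR R6, 6 → R6=39^6=33
After step 7: R6 = 33.

33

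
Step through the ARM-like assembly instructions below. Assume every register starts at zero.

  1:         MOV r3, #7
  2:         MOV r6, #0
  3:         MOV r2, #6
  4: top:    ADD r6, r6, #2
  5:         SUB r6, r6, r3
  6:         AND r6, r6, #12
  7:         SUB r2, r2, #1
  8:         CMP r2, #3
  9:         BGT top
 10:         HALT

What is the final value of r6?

r3=7
r6=0
r2=6
r6=0+2=2
r6=2-7=-5
r6=(-5)&12=8
r2=6-1=5
CMP r2, #3  (cmp 5,3)
BGT top: taken
r6=8+2=10
r6=10-7=3
r6=3&12=0
r2=5-1=4
CMP r2, #3  (cmp 4,3)
BGT top: taken
r6=0+2=2
r6=2-7=-5
r6=(-5)&12=8
r2=4-1=3
CMP r2, #3  (cmp 3,3)
BGT top: not taken
halt.

8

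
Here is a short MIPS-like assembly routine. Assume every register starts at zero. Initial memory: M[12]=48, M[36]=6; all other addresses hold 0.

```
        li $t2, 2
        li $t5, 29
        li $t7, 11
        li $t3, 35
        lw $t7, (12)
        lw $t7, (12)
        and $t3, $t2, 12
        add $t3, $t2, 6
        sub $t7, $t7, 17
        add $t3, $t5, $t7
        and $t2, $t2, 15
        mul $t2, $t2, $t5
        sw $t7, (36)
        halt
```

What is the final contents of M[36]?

after li $t2, 2: $t2=2
after li $t5, 29: $t5=29
after li $t7, 11: $t7=11
after li $t3, 35: $t3=35
after lw $t7, (12): $t7=M[12]=48
after lw $t7, (12): $t7=M[12]=48
after and $t3, $t2, 12: $t3=2&12=0
after add $t3, $t2, 6: $t3=2+6=8
after sub $t7, $t7, 17: $t7=48-17=31
after add $t3, $t5, $t7: $t3=29+31=60
after and $t2, $t2, 15: $t2=2&15=2
after mul $t2, $t2, $t5: $t2=2*29=58
sw $t7, (36) → M[36]=31
halt.

31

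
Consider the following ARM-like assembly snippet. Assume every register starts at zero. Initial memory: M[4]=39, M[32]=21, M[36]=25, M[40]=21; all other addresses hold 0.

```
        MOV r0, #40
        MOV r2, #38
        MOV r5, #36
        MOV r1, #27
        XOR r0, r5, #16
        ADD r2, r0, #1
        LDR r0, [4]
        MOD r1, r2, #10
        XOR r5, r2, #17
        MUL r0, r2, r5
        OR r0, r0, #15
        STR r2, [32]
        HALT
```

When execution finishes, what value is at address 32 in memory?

r0=40
r2=38
r5=36
r1=27
r0=36^16=52
r2=52+1=53
r0=M[4]=39
r1=53%10=3
r5=53^17=36
r0=53*36=1908
r0=1908|15=1919
STR r2, [32] → M[32]=53
halt.

53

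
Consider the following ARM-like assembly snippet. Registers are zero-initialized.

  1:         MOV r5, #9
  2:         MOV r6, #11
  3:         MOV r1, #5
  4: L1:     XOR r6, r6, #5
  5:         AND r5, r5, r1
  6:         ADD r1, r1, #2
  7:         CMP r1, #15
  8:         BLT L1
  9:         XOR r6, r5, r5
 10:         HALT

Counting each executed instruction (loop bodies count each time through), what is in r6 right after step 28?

r5=9
r6=11
r1=5
r6=11^5=14
r5=9&5=1
r1=5+2=7
CMP r1, #15  (cmp 7,15)
BLT L1: taken
r6=14^5=11
r5=1&7=1
r1=7+2=9
CMP r1, #15  (cmp 9,15)
BLT L1: taken
r6=11^5=14
r5=1&9=1
r1=9+2=11
CMP r1, #15  (cmp 11,15)
BLT L1: taken
r6=14^5=11
r5=1&11=1
r1=11+2=13
CMP r1, #15  (cmp 13,15)
BLT L1: taken
r6=11^5=14
r5=1&13=1
r1=13+2=15
CMP r1, #15  (cmp 15,15)
BLT L1: not taken
After step 28: r6 = 14.

14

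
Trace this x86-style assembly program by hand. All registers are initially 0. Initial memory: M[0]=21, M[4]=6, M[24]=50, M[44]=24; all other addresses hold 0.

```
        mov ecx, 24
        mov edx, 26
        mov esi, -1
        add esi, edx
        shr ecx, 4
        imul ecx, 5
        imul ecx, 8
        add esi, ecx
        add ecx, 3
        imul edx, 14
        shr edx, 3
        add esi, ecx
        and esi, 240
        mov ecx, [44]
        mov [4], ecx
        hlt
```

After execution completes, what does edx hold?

45

mov ecx, 24 → ecx=24
mov edx, 26 → edx=26
mov esi, -1 → esi=-1
add esi, edx → esi=(-1)+26=25
shr ecx, 4 → ecx=24>>4=1
imul ecx, 5 → ecx=1*5=5
imul ecx, 8 → ecx=5*8=40
add esi, ecx → esi=25+40=65
add ecx, 3 → ecx=40+3=43
imul edx, 14 → edx=26*14=364
shr edx, 3 → edx=364>>3=45
add esi, ecx → esi=65+43=108
and esi, 240 → esi=108&240=96
mov ecx, [44] → ecx=M[44]=24
mov [4], ecx → M[4]=24
halt.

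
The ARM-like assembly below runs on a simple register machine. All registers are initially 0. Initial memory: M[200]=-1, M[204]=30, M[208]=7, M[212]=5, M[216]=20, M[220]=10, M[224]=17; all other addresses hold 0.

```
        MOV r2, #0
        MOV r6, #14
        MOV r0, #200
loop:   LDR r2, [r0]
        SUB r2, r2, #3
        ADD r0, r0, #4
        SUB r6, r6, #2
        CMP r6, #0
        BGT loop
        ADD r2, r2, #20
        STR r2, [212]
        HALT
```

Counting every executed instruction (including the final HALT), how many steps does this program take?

r2=0
r6=14
r0=200
r2=M[200]=-1
r2=(-1)-3=-4
r0=200+4=204
r6=14-2=12
CMP r6, #0  (cmp 12,0)
BGT loop: taken
r2=M[204]=30
r2=30-3=27
r0=204+4=208
r6=12-2=10
CMP r6, #0  (cmp 10,0)
BGT loop: taken
r2=M[208]=7
r2=7-3=4
r0=208+4=212
r6=10-2=8
CMP r6, #0  (cmp 8,0)
BGT loop: taken
r2=M[212]=5
r2=5-3=2
r0=212+4=216
r6=8-2=6
CMP r6, #0  (cmp 6,0)
BGT loop: taken
r2=M[216]=20
r2=20-3=17
r0=216+4=220
r6=6-2=4
CMP r6, #0  (cmp 4,0)
BGT loop: taken
r2=M[220]=10
r2=10-3=7
r0=220+4=224
r6=4-2=2
CMP r6, #0  (cmp 2,0)
BGT loop: taken
r2=M[224]=17
r2=17-3=14
r0=224+4=228
r6=2-2=0
CMP r6, #0  (cmp 0,0)
BGT loop: not taken
r2=14+20=34
STR r2, [212] → M[212]=34
halt.
Total executed instructions: 48.

48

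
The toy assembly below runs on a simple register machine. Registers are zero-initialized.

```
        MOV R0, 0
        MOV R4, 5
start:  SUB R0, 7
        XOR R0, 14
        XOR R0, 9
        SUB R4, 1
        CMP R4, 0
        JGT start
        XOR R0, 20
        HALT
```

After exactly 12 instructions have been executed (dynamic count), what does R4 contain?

3

R0=0
R4=5
R0=0-7=-7
R0=(-7)^14=-9
R0=(-9)^9=-2
R4=5-1=4
CMP R4, 0  (cmp 4,0)
JGT start: taken
R0=(-2)-7=-9
R0=(-9)^14=-7
R0=(-7)^9=-16
R4=4-1=3
After step 12: R4 = 3.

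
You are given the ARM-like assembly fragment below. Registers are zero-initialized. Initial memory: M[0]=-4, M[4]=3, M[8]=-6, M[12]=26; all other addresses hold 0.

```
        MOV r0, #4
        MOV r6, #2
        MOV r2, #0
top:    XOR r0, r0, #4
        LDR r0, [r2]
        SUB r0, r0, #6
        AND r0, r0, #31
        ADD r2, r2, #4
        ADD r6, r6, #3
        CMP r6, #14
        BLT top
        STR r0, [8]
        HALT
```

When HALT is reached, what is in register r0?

20

MOV r0, #4 → r0=4
MOV r6, #2 → r6=2
MOV r2, #0 → r2=0
XOR r0, r0, #4 → r0=4^4=0
LDR r0, [r2] → r0=M[0]=-4
SUB r0, r0, #6 → r0=(-4)-6=-10
AND r0, r0, #31 → r0=(-10)&31=22
ADD r2, r2, #4 → r2=0+4=4
ADD r6, r6, #3 → r6=2+3=5
CMP r6, #14  (cmp 5,14)
BLT top: taken
XOR r0, r0, #4 → r0=22^4=18
LDR r0, [r2] → r0=M[4]=3
SUB r0, r0, #6 → r0=3-6=-3
AND r0, r0, #31 → r0=(-3)&31=29
ADD r2, r2, #4 → r2=4+4=8
ADD r6, r6, #3 → r6=5+3=8
CMP r6, #14  (cmp 8,14)
BLT top: taken
XOR r0, r0, #4 → r0=29^4=25
LDR r0, [r2] → r0=M[8]=-6
SUB r0, r0, #6 → r0=(-6)-6=-12
AND r0, r0, #31 → r0=(-12)&31=20
ADD r2, r2, #4 → r2=8+4=12
ADD r6, r6, #3 → r6=8+3=11
CMP r6, #14  (cmp 11,14)
BLT top: taken
XOR r0, r0, #4 → r0=20^4=16
LDR r0, [r2] → r0=M[12]=26
SUB r0, r0, #6 → r0=26-6=20
AND r0, r0, #31 → r0=20&31=20
ADD r2, r2, #4 → r2=12+4=16
ADD r6, r6, #3 → r6=11+3=14
CMP r6, #14  (cmp 14,14)
BLT top: not taken
STR r0, [8] → M[8]=20
halt.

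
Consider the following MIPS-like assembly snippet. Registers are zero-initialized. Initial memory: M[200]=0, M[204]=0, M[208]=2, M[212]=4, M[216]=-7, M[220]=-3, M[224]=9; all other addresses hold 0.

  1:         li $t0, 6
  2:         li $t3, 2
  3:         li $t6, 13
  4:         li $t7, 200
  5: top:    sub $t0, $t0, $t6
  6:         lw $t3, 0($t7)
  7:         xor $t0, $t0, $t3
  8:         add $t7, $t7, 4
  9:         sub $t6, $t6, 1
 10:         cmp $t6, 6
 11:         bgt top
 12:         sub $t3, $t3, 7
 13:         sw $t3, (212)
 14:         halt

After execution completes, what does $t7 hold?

228

li $t0, 6 → $t0=6
li $t3, 2 → $t3=2
li $t6, 13 → $t6=13
li $t7, 200 → $t7=200
sub $t0, $t0, $t6 → $t0=6-13=-7
lw $t3, 0($t7) → $t3=M[200]=0
xor $t0, $t0, $t3 → $t0=(-7)^0=-7
add $t7, $t7, 4 → $t7=200+4=204
sub $t6, $t6, 1 → $t6=13-1=12
cmp $t6, 6  (cmp 12,6)
bgt top: taken
sub $t0, $t0, $t6 → $t0=(-7)-12=-19
lw $t3, 0($t7) → $t3=M[204]=0
xor $t0, $t0, $t3 → $t0=(-19)^0=-19
add $t7, $t7, 4 → $t7=204+4=208
sub $t6, $t6, 1 → $t6=12-1=11
cmp $t6, 6  (cmp 11,6)
bgt top: taken
sub $t0, $t0, $t6 → $t0=(-19)-11=-30
lw $t3, 0($t7) → $t3=M[208]=2
xor $t0, $t0, $t3 → $t0=(-30)^2=-32
add $t7, $t7, 4 → $t7=208+4=212
sub $t6, $t6, 1 → $t6=11-1=10
cmp $t6, 6  (cmp 10,6)
bgt top: taken
sub $t0, $t0, $t6 → $t0=(-32)-10=-42
lw $t3, 0($t7) → $t3=M[212]=4
xor $t0, $t0, $t3 → $t0=(-42)^4=-46
add $t7, $t7, 4 → $t7=212+4=216
sub $t6, $t6, 1 → $t6=10-1=9
cmp $t6, 6  (cmp 9,6)
bgt top: taken
sub $t0, $t0, $t6 → $t0=(-46)-9=-55
lw $t3, 0($t7) → $t3=M[216]=-7
xor $t0, $t0, $t3 → $t0=(-55)^(-7)=48
add $t7, $t7, 4 → $t7=216+4=220
sub $t6, $t6, 1 → $t6=9-1=8
cmp $t6, 6  (cmp 8,6)
bgt top: taken
sub $t0, $t0, $t6 → $t0=48-8=40
lw $t3, 0($t7) → $t3=M[220]=-3
xor $t0, $t0, $t3 → $t0=40^(-3)=-43
add $t7, $t7, 4 → $t7=220+4=224
sub $t6, $t6, 1 → $t6=8-1=7
cmp $t6, 6  (cmp 7,6)
bgt top: taken
sub $t0, $t0, $t6 → $t0=(-43)-7=-50
lw $t3, 0($t7) → $t3=M[224]=9
xor $t0, $t0, $t3 → $t0=(-50)^9=-57
add $t7, $t7, 4 → $t7=224+4=228
sub $t6, $t6, 1 → $t6=7-1=6
cmp $t6, 6  (cmp 6,6)
bgt top: not taken
sub $t3, $t3, 7 → $t3=9-7=2
sw $t3, (212) → M[212]=2
halt.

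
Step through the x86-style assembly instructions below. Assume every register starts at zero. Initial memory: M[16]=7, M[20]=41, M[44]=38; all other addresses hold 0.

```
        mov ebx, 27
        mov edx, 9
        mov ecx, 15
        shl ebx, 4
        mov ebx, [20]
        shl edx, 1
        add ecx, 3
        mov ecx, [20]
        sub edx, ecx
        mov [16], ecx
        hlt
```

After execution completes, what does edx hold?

-23

ebx=27
edx=9
ecx=15
ebx=27<<4=432
ebx=M[20]=41
edx=9<<1=18
ecx=15+3=18
ecx=M[20]=41
edx=18-41=-23
mov [16], ecx → M[16]=41
halt.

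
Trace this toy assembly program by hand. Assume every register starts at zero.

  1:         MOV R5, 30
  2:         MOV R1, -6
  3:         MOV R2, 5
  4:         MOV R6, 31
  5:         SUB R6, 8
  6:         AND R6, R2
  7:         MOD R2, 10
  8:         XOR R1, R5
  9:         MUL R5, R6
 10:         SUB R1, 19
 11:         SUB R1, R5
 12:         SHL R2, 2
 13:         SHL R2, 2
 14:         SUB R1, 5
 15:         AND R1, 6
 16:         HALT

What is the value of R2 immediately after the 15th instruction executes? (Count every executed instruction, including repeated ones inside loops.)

80

R5=30
R1=-6
R2=5
R6=31
R6=31-8=23
R6=23&5=5
R2=5%10=5
R1=(-6)^30=-28
R5=30*5=150
R1=(-28)-19=-47
R1=(-47)-150=-197
R2=5<<2=20
R2=20<<2=80
R1=(-197)-5=-202
R1=(-202)&6=6
After step 15: R2 = 80.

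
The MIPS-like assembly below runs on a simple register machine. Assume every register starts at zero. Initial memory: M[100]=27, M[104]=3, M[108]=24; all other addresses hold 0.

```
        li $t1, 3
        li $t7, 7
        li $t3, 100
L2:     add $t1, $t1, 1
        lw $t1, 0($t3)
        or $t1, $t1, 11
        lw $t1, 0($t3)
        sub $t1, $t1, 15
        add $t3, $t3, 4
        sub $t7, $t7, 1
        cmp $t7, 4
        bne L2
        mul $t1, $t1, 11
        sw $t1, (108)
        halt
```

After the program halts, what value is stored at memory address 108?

li $t1, 3 → $t1=3
li $t7, 7 → $t7=7
li $t3, 100 → $t3=100
add $t1, $t1, 1 → $t1=3+1=4
lw $t1, 0($t3) → $t1=M[100]=27
or $t1, $t1, 11 → $t1=27|11=27
lw $t1, 0($t3) → $t1=M[100]=27
sub $t1, $t1, 15 → $t1=27-15=12
add $t3, $t3, 4 → $t3=100+4=104
sub $t7, $t7, 1 → $t7=7-1=6
cmp $t7, 4  (cmp 6,4)
bne L2: taken
add $t1, $t1, 1 → $t1=12+1=13
lw $t1, 0($t3) → $t1=M[104]=3
or $t1, $t1, 11 → $t1=3|11=11
lw $t1, 0($t3) → $t1=M[104]=3
sub $t1, $t1, 15 → $t1=3-15=-12
add $t3, $t3, 4 → $t3=104+4=108
sub $t7, $t7, 1 → $t7=6-1=5
cmp $t7, 4  (cmp 5,4)
bne L2: taken
add $t1, $t1, 1 → $t1=(-12)+1=-11
lw $t1, 0($t3) → $t1=M[108]=24
or $t1, $t1, 11 → $t1=24|11=27
lw $t1, 0($t3) → $t1=M[108]=24
sub $t1, $t1, 15 → $t1=24-15=9
add $t3, $t3, 4 → $t3=108+4=112
sub $t7, $t7, 1 → $t7=5-1=4
cmp $t7, 4  (cmp 4,4)
bne L2: not taken
mul $t1, $t1, 11 → $t1=9*11=99
sw $t1, (108) → M[108]=99
halt.

99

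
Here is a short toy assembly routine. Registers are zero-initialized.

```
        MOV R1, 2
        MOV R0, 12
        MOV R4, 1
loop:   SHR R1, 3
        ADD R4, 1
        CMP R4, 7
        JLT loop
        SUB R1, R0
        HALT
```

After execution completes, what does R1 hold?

-12

R1=2
R0=12
R4=1
R1=2>>3=0
R4=1+1=2
CMP R4, 7  (cmp 2,7)
JLT loop: taken
R1=0>>3=0
R4=2+1=3
CMP R4, 7  (cmp 3,7)
JLT loop: taken
R1=0>>3=0
R4=3+1=4
CMP R4, 7  (cmp 4,7)
JLT loop: taken
R1=0>>3=0
R4=4+1=5
CMP R4, 7  (cmp 5,7)
JLT loop: taken
R1=0>>3=0
R4=5+1=6
CMP R4, 7  (cmp 6,7)
JLT loop: taken
R1=0>>3=0
R4=6+1=7
CMP R4, 7  (cmp 7,7)
JLT loop: not taken
R1=0-12=-12
halt.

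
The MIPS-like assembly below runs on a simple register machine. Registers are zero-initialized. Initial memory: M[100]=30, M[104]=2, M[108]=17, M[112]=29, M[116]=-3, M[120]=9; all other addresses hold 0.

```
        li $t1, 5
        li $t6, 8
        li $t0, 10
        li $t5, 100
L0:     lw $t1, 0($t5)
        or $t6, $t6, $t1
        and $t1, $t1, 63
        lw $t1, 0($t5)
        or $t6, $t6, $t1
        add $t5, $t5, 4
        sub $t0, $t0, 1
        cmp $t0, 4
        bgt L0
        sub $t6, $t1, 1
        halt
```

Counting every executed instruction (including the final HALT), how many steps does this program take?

$t1=5
$t6=8
$t0=10
$t5=100
$t1=M[100]=30
$t6=8|30=30
$t1=30&63=30
$t1=M[100]=30
$t6=30|30=30
$t5=100+4=104
$t0=10-1=9
cmp $t0, 4  (cmp 9,4)
bgt L0: taken
$t1=M[104]=2
$t6=30|2=30
$t1=2&63=2
$t1=M[104]=2
$t6=30|2=30
$t5=104+4=108
$t0=9-1=8
cmp $t0, 4  (cmp 8,4)
bgt L0: taken
$t1=M[108]=17
$t6=30|17=31
$t1=17&63=17
$t1=M[108]=17
$t6=31|17=31
$t5=108+4=112
$t0=8-1=7
cmp $t0, 4  (cmp 7,4)
bgt L0: taken
$t1=M[112]=29
$t6=31|29=31
$t1=29&63=29
$t1=M[112]=29
$t6=31|29=31
$t5=112+4=116
$t0=7-1=6
cmp $t0, 4  (cmp 6,4)
bgt L0: taken
$t1=M[116]=-3
$t6=31|(-3)=-1
$t1=(-3)&63=61
$t1=M[116]=-3
$t6=(-1)|(-3)=-1
$t5=116+4=120
$t0=6-1=5
cmp $t0, 4  (cmp 5,4)
bgt L0: taken
$t1=M[120]=9
$t6=(-1)|9=-1
$t1=9&63=9
$t1=M[120]=9
$t6=(-1)|9=-1
$t5=120+4=124
$t0=5-1=4
cmp $t0, 4  (cmp 4,4)
bgt L0: not taken
$t6=9-1=8
halt.
Total executed instructions: 60.

60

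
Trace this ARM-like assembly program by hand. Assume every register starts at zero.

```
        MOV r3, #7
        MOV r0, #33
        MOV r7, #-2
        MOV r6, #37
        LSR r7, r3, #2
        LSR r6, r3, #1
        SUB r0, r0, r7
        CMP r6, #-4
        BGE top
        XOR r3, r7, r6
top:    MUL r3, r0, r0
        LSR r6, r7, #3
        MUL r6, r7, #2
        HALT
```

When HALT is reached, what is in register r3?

1024

after MOV r3, #7: r3=7
after MOV r0, #33: r0=33
after MOV r7, #-2: r7=-2
after MOV r6, #37: r6=37
after LSR r7, r3, #2: r7=7>>2=1
after LSR r6, r3, #1: r6=7>>1=3
after SUB r0, r0, r7: r0=33-1=32
CMP r6, #-4  (cmp 3,-4)
BGE top: taken
after MUL r3, r0, r0: r3=32*32=1024
after LSR r6, r7, #3: r6=1>>3=0
after MUL r6, r7, #2: r6=1*2=2
halt.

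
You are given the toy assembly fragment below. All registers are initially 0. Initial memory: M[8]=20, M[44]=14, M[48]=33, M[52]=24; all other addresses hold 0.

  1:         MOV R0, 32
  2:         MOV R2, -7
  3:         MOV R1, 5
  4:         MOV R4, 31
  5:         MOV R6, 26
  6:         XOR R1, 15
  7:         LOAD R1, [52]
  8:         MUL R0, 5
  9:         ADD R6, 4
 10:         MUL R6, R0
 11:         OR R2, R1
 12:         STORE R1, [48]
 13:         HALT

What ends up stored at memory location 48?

R0=32
R2=-7
R1=5
R4=31
R6=26
R1=5^15=10
R1=M[52]=24
R0=32*5=160
R6=26+4=30
R6=30*160=4800
R2=(-7)|24=-7
STORE R1, [48] → M[48]=24
halt.

24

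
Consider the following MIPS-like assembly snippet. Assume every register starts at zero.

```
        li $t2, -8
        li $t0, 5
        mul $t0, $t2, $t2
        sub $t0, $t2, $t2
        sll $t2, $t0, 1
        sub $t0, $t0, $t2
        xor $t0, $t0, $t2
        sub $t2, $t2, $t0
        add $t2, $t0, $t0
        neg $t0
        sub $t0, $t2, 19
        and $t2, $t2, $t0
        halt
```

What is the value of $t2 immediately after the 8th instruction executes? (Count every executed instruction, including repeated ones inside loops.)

li $t2, -8 → $t2=-8
li $t0, 5 → $t0=5
mul $t0, $t2, $t2 → $t0=(-8)*(-8)=64
sub $t0, $t2, $t2 → $t0=(-8)-(-8)=0
sll $t2, $t0, 1 → $t2=0<<1=0
sub $t0, $t0, $t2 → $t0=0-0=0
xor $t0, $t0, $t2 → $t0=0^0=0
sub $t2, $t2, $t0 → $t2=0-0=0
After step 8: $t2 = 0.

0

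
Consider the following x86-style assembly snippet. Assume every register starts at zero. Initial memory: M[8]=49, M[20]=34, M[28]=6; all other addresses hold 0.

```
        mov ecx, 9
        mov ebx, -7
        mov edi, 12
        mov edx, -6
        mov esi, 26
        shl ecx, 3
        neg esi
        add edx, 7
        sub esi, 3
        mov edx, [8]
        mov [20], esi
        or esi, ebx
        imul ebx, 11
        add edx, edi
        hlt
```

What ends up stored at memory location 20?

-29

mov ecx, 9 → ecx=9
mov ebx, -7 → ebx=-7
mov edi, 12 → edi=12
mov edx, -6 → edx=-6
mov esi, 26 → esi=26
shl ecx, 3 → ecx=9<<3=72
neg esi → esi=-(26)=-26
add edx, 7 → edx=(-6)+7=1
sub esi, 3 → esi=(-26)-3=-29
mov edx, [8] → edx=M[8]=49
mov [20], esi → M[20]=-29
or esi, ebx → esi=(-29)|(-7)=-5
imul ebx, 11 → ebx=(-7)*11=-77
add edx, edi → edx=49+12=61
halt.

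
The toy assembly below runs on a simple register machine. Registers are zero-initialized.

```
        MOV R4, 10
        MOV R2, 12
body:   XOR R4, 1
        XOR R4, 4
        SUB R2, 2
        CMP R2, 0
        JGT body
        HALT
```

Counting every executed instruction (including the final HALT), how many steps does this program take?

33

R4=10
R2=12
R4=10^1=11
R4=11^4=15
R2=12-2=10
CMP R2, 0  (cmp 10,0)
JGT body: taken
R4=15^1=14
R4=14^4=10
R2=10-2=8
CMP R2, 0  (cmp 8,0)
JGT body: taken
R4=10^1=11
R4=11^4=15
R2=8-2=6
CMP R2, 0  (cmp 6,0)
JGT body: taken
R4=15^1=14
R4=14^4=10
R2=6-2=4
CMP R2, 0  (cmp 4,0)
JGT body: taken
R4=10^1=11
R4=11^4=15
R2=4-2=2
CMP R2, 0  (cmp 2,0)
JGT body: taken
R4=15^1=14
R4=14^4=10
R2=2-2=0
CMP R2, 0  (cmp 0,0)
JGT body: not taken
halt.
Total executed instructions: 33.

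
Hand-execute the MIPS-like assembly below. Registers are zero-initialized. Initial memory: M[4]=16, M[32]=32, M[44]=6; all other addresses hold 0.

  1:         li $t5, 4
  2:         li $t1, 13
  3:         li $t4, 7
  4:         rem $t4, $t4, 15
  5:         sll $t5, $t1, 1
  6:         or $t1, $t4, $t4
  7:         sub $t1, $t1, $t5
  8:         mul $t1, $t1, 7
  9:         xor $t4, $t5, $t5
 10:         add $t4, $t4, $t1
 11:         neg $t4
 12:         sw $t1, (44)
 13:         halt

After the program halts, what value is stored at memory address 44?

-133

$t5=4
$t1=13
$t4=7
$t4=7%15=7
$t5=13<<1=26
$t1=7|7=7
$t1=7-26=-19
$t1=(-19)*7=-133
$t4=26^26=0
$t4=0+(-133)=-133
$t4=-(-133)=133
sw $t1, (44) → M[44]=-133
halt.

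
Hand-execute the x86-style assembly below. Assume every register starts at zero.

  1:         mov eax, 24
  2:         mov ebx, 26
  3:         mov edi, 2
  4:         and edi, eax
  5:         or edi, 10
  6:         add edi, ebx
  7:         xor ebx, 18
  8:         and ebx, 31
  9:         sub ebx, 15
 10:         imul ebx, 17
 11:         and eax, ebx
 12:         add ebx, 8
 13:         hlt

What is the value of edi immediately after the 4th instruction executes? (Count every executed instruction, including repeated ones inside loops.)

0

after mov eax, 24: eax=24
after mov ebx, 26: ebx=26
after mov edi, 2: edi=2
after and edi, eax: edi=2&24=0
After step 4: edi = 0.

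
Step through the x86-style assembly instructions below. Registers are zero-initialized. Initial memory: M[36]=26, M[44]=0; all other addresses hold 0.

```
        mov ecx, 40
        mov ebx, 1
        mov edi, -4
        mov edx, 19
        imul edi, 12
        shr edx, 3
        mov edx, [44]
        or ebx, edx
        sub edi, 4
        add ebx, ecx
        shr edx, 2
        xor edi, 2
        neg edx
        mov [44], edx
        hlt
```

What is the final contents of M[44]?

0

mov ecx, 40 → ecx=40
mov ebx, 1 → ebx=1
mov edi, -4 → edi=-4
mov edx, 19 → edx=19
imul edi, 12 → edi=(-4)*12=-48
shr edx, 3 → edx=19>>3=2
mov edx, [44] → edx=M[44]=0
or ebx, edx → ebx=1|0=1
sub edi, 4 → edi=(-48)-4=-52
add ebx, ecx → ebx=1+40=41
shr edx, 2 → edx=0>>2=0
xor edi, 2 → edi=(-52)^2=-50
neg edx → edx=-(0)=0
mov [44], edx → M[44]=0
halt.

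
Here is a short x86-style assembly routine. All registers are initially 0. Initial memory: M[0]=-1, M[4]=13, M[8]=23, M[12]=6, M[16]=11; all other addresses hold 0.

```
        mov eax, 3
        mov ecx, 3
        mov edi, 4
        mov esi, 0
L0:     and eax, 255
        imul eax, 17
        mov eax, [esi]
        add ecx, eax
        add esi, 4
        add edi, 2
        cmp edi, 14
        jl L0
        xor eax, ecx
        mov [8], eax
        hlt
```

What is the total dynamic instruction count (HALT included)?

47

after mov eax, 3: eax=3
after mov ecx, 3: ecx=3
after mov edi, 4: edi=4
after mov esi, 0: esi=0
after and eax, 255: eax=3&255=3
after imul eax, 17: eax=3*17=51
after mov eax, [esi]: eax=M[0]=-1
after add ecx, eax: ecx=3+(-1)=2
after add esi, 4: esi=0+4=4
after add edi, 2: edi=4+2=6
cmp edi, 14  (cmp 6,14)
jl L0: taken
after and eax, 255: eax=(-1)&255=255
after imul eax, 17: eax=255*17=4335
after mov eax, [esi]: eax=M[4]=13
after add ecx, eax: ecx=2+13=15
after add esi, 4: esi=4+4=8
after add edi, 2: edi=6+2=8
cmp edi, 14  (cmp 8,14)
jl L0: taken
after and eax, 255: eax=13&255=13
after imul eax, 17: eax=13*17=221
after mov eax, [esi]: eax=M[8]=23
after add ecx, eax: ecx=15+23=38
after add esi, 4: esi=8+4=12
after add edi, 2: edi=8+2=10
cmp edi, 14  (cmp 10,14)
jl L0: taken
after and eax, 255: eax=23&255=23
after imul eax, 17: eax=23*17=391
after mov eax, [esi]: eax=M[12]=6
after add ecx, eax: ecx=38+6=44
after add esi, 4: esi=12+4=16
after add edi, 2: edi=10+2=12
cmp edi, 14  (cmp 12,14)
jl L0: taken
after and eax, 255: eax=6&255=6
after imul eax, 17: eax=6*17=102
after mov eax, [esi]: eax=M[16]=11
after add ecx, eax: ecx=44+11=55
after add esi, 4: esi=16+4=20
after add edi, 2: edi=12+2=14
cmp edi, 14  (cmp 14,14)
jl L0: not taken
after xor eax, ecx: eax=11^55=60
mov [8], eax → M[8]=60
halt.
Total executed instructions: 47.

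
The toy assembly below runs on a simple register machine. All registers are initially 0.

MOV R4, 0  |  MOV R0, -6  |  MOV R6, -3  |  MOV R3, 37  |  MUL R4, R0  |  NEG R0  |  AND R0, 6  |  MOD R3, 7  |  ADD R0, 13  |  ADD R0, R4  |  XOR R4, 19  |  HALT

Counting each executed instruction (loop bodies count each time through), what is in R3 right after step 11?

MOV R4, 0 → R4=0
MOV R0, -6 → R0=-6
MOV R6, -3 → R6=-3
MOV R3, 37 → R3=37
MUL R4, R0 → R4=0*(-6)=0
NEG R0 → R0=-(-6)=6
AND R0, 6 → R0=6&6=6
MOD R3, 7 → R3=37%7=2
ADD R0, 13 → R0=6+13=19
ADD R0, R4 → R0=19+0=19
XOR R4, 19 → R4=0^19=19
After step 11: R3 = 2.

2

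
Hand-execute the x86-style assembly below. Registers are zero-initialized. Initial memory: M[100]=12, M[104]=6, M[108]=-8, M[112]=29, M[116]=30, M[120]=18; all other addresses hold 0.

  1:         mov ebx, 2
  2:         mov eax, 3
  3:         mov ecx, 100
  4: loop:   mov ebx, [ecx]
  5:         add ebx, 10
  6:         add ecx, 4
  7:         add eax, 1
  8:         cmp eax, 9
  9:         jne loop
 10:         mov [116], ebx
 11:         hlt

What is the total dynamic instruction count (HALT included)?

after mov ebx, 2: ebx=2
after mov eax, 3: eax=3
after mov ecx, 100: ecx=100
after mov ebx, [ecx]: ebx=M[100]=12
after add ebx, 10: ebx=12+10=22
after add ecx, 4: ecx=100+4=104
after add eax, 1: eax=3+1=4
cmp eax, 9  (cmp 4,9)
jne loop: taken
after mov ebx, [ecx]: ebx=M[104]=6
after add ebx, 10: ebx=6+10=16
after add ecx, 4: ecx=104+4=108
after add eax, 1: eax=4+1=5
cmp eax, 9  (cmp 5,9)
jne loop: taken
after mov ebx, [ecx]: ebx=M[108]=-8
after add ebx, 10: ebx=(-8)+10=2
after add ecx, 4: ecx=108+4=112
after add eax, 1: eax=5+1=6
cmp eax, 9  (cmp 6,9)
jne loop: taken
after mov ebx, [ecx]: ebx=M[112]=29
after add ebx, 10: ebx=29+10=39
after add ecx, 4: ecx=112+4=116
after add eax, 1: eax=6+1=7
cmp eax, 9  (cmp 7,9)
jne loop: taken
after mov ebx, [ecx]: ebx=M[116]=30
after add ebx, 10: ebx=30+10=40
after add ecx, 4: ecx=116+4=120
after add eax, 1: eax=7+1=8
cmp eax, 9  (cmp 8,9)
jne loop: taken
after mov ebx, [ecx]: ebx=M[120]=18
after add ebx, 10: ebx=18+10=28
after add ecx, 4: ecx=120+4=124
after add eax, 1: eax=8+1=9
cmp eax, 9  (cmp 9,9)
jne loop: not taken
mov [116], ebx → M[116]=28
halt.
Total executed instructions: 41.

41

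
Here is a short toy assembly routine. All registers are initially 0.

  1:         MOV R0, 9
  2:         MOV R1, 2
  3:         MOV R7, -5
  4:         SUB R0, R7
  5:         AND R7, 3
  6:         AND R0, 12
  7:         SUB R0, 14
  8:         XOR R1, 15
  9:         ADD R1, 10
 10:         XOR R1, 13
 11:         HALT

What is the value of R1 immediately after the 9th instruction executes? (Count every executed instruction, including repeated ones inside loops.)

R0=9
R1=2
R7=-5
R0=9-(-5)=14
R7=(-5)&3=3
R0=14&12=12
R0=12-14=-2
R1=2^15=13
R1=13+10=23
After step 9: R1 = 23.

23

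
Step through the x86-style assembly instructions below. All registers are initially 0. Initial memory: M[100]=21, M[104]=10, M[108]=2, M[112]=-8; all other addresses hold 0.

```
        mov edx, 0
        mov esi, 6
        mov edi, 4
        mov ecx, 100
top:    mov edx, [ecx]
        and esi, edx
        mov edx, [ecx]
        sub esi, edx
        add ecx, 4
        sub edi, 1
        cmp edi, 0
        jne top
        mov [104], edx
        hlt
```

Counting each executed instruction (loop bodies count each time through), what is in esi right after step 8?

edx=0
esi=6
edi=4
ecx=100
edx=M[100]=21
esi=6&21=4
edx=M[100]=21
esi=4-21=-17
After step 8: esi = -17.

-17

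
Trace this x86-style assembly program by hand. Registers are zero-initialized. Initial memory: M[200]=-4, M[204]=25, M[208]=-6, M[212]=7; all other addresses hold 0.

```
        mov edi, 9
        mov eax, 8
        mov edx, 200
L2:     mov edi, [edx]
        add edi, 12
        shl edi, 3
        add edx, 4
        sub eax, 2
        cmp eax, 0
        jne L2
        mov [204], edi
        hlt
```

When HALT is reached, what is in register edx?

216

edi=9
eax=8
edx=200
edi=M[200]=-4
edi=(-4)+12=8
edi=8<<3=64
edx=200+4=204
eax=8-2=6
cmp eax, 0  (cmp 6,0)
jne L2: taken
edi=M[204]=25
edi=25+12=37
edi=37<<3=296
edx=204+4=208
eax=6-2=4
cmp eax, 0  (cmp 4,0)
jne L2: taken
edi=M[208]=-6
edi=(-6)+12=6
edi=6<<3=48
edx=208+4=212
eax=4-2=2
cmp eax, 0  (cmp 2,0)
jne L2: taken
edi=M[212]=7
edi=7+12=19
edi=19<<3=152
edx=212+4=216
eax=2-2=0
cmp eax, 0  (cmp 0,0)
jne L2: not taken
mov [204], edi → M[204]=152
halt.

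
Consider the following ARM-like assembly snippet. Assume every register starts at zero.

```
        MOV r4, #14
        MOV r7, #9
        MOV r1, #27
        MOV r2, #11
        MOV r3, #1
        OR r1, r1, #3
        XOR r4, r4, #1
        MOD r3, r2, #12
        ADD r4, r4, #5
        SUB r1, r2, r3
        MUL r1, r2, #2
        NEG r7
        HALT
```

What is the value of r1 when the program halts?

22

MOV r4, #14 → r4=14
MOV r7, #9 → r7=9
MOV r1, #27 → r1=27
MOV r2, #11 → r2=11
MOV r3, #1 → r3=1
OR r1, r1, #3 → r1=27|3=27
XOR r4, r4, #1 → r4=14^1=15
MOD r3, r2, #12 → r3=11%12=11
ADD r4, r4, #5 → r4=15+5=20
SUB r1, r2, r3 → r1=11-11=0
MUL r1, r2, #2 → r1=11*2=22
NEG r7 → r7=-(9)=-9
halt.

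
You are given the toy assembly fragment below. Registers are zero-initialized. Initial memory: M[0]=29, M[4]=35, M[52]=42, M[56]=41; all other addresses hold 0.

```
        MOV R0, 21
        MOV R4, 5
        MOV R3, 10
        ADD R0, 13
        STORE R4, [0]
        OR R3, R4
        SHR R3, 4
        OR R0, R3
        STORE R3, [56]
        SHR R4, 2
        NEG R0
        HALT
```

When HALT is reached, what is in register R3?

MOV R0, 21 → R0=21
MOV R4, 5 → R4=5
MOV R3, 10 → R3=10
ADD R0, 13 → R0=21+13=34
STORE R4, [0] → M[0]=5
OR R3, R4 → R3=10|5=15
SHR R3, 4 → R3=15>>4=0
OR R0, R3 → R0=34|0=34
STORE R3, [56] → M[56]=0
SHR R4, 2 → R4=5>>2=1
NEG R0 → R0=-(34)=-34
halt.

0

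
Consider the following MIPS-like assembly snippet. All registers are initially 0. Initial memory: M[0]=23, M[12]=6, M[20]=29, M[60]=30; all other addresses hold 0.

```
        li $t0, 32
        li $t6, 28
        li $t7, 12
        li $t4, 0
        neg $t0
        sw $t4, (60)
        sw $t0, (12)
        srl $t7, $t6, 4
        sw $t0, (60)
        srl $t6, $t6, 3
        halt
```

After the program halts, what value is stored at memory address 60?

-32

li $t0, 32 → $t0=32
li $t6, 28 → $t6=28
li $t7, 12 → $t7=12
li $t4, 0 → $t4=0
neg $t0 → $t0=-(32)=-32
sw $t4, (60) → M[60]=0
sw $t0, (12) → M[12]=-32
srl $t7, $t6, 4 → $t7=28>>4=1
sw $t0, (60) → M[60]=-32
srl $t6, $t6, 3 → $t6=28>>3=3
halt.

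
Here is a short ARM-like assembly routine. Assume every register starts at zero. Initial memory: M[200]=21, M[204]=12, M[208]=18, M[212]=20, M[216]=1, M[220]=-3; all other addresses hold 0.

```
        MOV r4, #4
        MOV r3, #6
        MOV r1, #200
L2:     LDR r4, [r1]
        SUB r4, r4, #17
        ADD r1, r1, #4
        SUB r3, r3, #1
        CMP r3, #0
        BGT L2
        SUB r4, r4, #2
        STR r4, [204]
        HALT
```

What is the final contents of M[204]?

-22

r4=4
r3=6
r1=200
r4=M[200]=21
r4=21-17=4
r1=200+4=204
r3=6-1=5
CMP r3, #0  (cmp 5,0)
BGT L2: taken
r4=M[204]=12
r4=12-17=-5
r1=204+4=208
r3=5-1=4
CMP r3, #0  (cmp 4,0)
BGT L2: taken
r4=M[208]=18
r4=18-17=1
r1=208+4=212
r3=4-1=3
CMP r3, #0  (cmp 3,0)
BGT L2: taken
r4=M[212]=20
r4=20-17=3
r1=212+4=216
r3=3-1=2
CMP r3, #0  (cmp 2,0)
BGT L2: taken
r4=M[216]=1
r4=1-17=-16
r1=216+4=220
r3=2-1=1
CMP r3, #0  (cmp 1,0)
BGT L2: taken
r4=M[220]=-3
r4=(-3)-17=-20
r1=220+4=224
r3=1-1=0
CMP r3, #0  (cmp 0,0)
BGT L2: not taken
r4=(-20)-2=-22
STR r4, [204] → M[204]=-22
halt.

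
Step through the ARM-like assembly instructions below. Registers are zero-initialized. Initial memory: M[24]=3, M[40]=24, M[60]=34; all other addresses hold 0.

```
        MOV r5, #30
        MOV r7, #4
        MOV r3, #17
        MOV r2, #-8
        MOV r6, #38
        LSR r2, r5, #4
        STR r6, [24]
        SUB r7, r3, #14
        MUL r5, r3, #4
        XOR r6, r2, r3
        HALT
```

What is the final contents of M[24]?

after MOV r5, #30: r5=30
after MOV r7, #4: r7=4
after MOV r3, #17: r3=17
after MOV r2, #-8: r2=-8
after MOV r6, #38: r6=38
after LSR r2, r5, #4: r2=30>>4=1
STR r6, [24] → M[24]=38
after SUB r7, r3, #14: r7=17-14=3
after MUL r5, r3, #4: r5=17*4=68
after XOR r6, r2, r3: r6=1^17=16
halt.

38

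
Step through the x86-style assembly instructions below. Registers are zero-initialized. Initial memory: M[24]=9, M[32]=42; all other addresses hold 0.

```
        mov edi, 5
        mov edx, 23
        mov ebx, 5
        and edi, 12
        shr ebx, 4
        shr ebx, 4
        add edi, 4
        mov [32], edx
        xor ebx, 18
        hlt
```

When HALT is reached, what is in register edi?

mov edi, 5 → edi=5
mov edx, 23 → edx=23
mov ebx, 5 → ebx=5
and edi, 12 → edi=5&12=4
shr ebx, 4 → ebx=5>>4=0
shr ebx, 4 → ebx=0>>4=0
add edi, 4 → edi=4+4=8
mov [32], edx → M[32]=23
xor ebx, 18 → ebx=0^18=18
halt.

8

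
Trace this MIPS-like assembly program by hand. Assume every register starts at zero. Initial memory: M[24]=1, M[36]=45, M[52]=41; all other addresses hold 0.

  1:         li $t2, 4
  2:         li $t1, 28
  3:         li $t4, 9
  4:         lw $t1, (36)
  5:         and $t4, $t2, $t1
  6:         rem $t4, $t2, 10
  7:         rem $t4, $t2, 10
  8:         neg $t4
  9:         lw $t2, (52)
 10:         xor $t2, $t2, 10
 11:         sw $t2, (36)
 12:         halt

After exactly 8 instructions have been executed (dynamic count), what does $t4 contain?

-4

li $t2, 4 → $t2=4
li $t1, 28 → $t1=28
li $t4, 9 → $t4=9
lw $t1, (36) → $t1=M[36]=45
and $t4, $t2, $t1 → $t4=4&45=4
rem $t4, $t2, 10 → $t4=4%10=4
rem $t4, $t2, 10 → $t4=4%10=4
neg $t4 → $t4=-(4)=-4
After step 8: $t4 = -4.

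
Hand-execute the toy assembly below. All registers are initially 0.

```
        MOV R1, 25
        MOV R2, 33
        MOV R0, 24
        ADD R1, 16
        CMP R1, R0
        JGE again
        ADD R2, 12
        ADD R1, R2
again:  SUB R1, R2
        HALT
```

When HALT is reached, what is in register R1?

R1=25
R2=33
R0=24
R1=25+16=41
CMP R1, R0  (cmp 41,24)
JGE again: taken
R1=41-33=8
halt.

8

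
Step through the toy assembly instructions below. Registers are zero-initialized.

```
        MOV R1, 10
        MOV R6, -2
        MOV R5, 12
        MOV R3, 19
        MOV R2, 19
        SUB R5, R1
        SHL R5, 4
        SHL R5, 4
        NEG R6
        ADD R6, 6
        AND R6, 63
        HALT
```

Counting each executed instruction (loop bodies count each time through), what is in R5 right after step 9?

512

after MOV R1, 10: R1=10
after MOV R6, -2: R6=-2
after MOV R5, 12: R5=12
after MOV R3, 19: R3=19
after MOV R2, 19: R2=19
after SUB R5, R1: R5=12-10=2
after SHL R5, 4: R5=2<<4=32
after SHL R5, 4: R5=32<<4=512
after NEG R6: R6=-(-2)=2
After step 9: R5 = 512.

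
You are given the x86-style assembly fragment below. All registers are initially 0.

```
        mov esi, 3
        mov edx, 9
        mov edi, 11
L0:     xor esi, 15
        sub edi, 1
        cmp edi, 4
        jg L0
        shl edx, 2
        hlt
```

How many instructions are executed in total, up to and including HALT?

after mov esi, 3: esi=3
after mov edx, 9: edx=9
after mov edi, 11: edi=11
after xor esi, 15: esi=3^15=12
after sub edi, 1: edi=11-1=10
cmp edi, 4  (cmp 10,4)
jg L0: taken
after xor esi, 15: esi=12^15=3
after sub edi, 1: edi=10-1=9
cmp edi, 4  (cmp 9,4)
jg L0: taken
after xor esi, 15: esi=3^15=12
after sub edi, 1: edi=9-1=8
cmp edi, 4  (cmp 8,4)
jg L0: taken
after xor esi, 15: esi=12^15=3
after sub edi, 1: edi=8-1=7
cmp edi, 4  (cmp 7,4)
jg L0: taken
after xor esi, 15: esi=3^15=12
after sub edi, 1: edi=7-1=6
cmp edi, 4  (cmp 6,4)
jg L0: taken
after xor esi, 15: esi=12^15=3
after sub edi, 1: edi=6-1=5
cmp edi, 4  (cmp 5,4)
jg L0: taken
after xor esi, 15: esi=3^15=12
after sub edi, 1: edi=5-1=4
cmp edi, 4  (cmp 4,4)
jg L0: not taken
after shl edx, 2: edx=9<<2=36
halt.
Total executed instructions: 33.

33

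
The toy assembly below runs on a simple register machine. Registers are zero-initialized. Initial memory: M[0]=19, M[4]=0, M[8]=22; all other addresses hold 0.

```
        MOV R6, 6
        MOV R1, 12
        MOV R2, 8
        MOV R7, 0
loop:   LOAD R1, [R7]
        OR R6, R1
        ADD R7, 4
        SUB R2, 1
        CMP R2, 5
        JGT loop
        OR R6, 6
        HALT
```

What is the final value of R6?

23

MOV R6, 6 → R6=6
MOV R1, 12 → R1=12
MOV R2, 8 → R2=8
MOV R7, 0 → R7=0
LOAD R1, [R7] → R1=M[0]=19
OR R6, R1 → R6=6|19=23
ADD R7, 4 → R7=0+4=4
SUB R2, 1 → R2=8-1=7
CMP R2, 5  (cmp 7,5)
JGT loop: taken
LOAD R1, [R7] → R1=M[4]=0
OR R6, R1 → R6=23|0=23
ADD R7, 4 → R7=4+4=8
SUB R2, 1 → R2=7-1=6
CMP R2, 5  (cmp 6,5)
JGT loop: taken
LOAD R1, [R7] → R1=M[8]=22
OR R6, R1 → R6=23|22=23
ADD R7, 4 → R7=8+4=12
SUB R2, 1 → R2=6-1=5
CMP R2, 5  (cmp 5,5)
JGT loop: not taken
OR R6, 6 → R6=23|6=23
halt.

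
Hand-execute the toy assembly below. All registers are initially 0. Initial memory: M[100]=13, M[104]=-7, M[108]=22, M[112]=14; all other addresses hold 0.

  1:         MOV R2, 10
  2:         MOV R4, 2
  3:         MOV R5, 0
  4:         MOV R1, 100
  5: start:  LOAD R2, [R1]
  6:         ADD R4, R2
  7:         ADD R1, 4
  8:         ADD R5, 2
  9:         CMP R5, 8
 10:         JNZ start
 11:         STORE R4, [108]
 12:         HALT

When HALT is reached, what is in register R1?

116

after MOV R2, 10: R2=10
after MOV R4, 2: R4=2
after MOV R5, 0: R5=0
after MOV R1, 100: R1=100
after LOAD R2, [R1]: R2=M[100]=13
after ADD R4, R2: R4=2+13=15
after ADD R1, 4: R1=100+4=104
after ADD R5, 2: R5=0+2=2
CMP R5, 8  (cmp 2,8)
JNZ start: taken
after LOAD R2, [R1]: R2=M[104]=-7
after ADD R4, R2: R4=15+(-7)=8
after ADD R1, 4: R1=104+4=108
after ADD R5, 2: R5=2+2=4
CMP R5, 8  (cmp 4,8)
JNZ start: taken
after LOAD R2, [R1]: R2=M[108]=22
after ADD R4, R2: R4=8+22=30
after ADD R1, 4: R1=108+4=112
after ADD R5, 2: R5=4+2=6
CMP R5, 8  (cmp 6,8)
JNZ start: taken
after LOAD R2, [R1]: R2=M[112]=14
after ADD R4, R2: R4=30+14=44
after ADD R1, 4: R1=112+4=116
after ADD R5, 2: R5=6+2=8
CMP R5, 8  (cmp 8,8)
JNZ start: not taken
STORE R4, [108] → M[108]=44
halt.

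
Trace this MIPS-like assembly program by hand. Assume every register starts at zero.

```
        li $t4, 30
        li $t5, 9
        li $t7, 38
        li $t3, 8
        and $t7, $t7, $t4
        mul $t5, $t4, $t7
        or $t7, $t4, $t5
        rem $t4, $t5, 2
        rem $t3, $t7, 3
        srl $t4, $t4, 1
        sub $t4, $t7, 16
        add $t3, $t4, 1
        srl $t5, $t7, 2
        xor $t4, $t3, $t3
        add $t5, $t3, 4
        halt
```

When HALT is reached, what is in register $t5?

179

li $t4, 30 → $t4=30
li $t5, 9 → $t5=9
li $t7, 38 → $t7=38
li $t3, 8 → $t3=8
and $t7, $t7, $t4 → $t7=38&30=6
mul $t5, $t4, $t7 → $t5=30*6=180
or $t7, $t4, $t5 → $t7=30|180=190
rem $t4, $t5, 2 → $t4=180%2=0
rem $t3, $t7, 3 → $t3=190%3=1
srl $t4, $t4, 1 → $t4=0>>1=0
sub $t4, $t7, 16 → $t4=190-16=174
add $t3, $t4, 1 → $t3=174+1=175
srl $t5, $t7, 2 → $t5=190>>2=47
xor $t4, $t3, $t3 → $t4=175^175=0
add $t5, $t3, 4 → $t5=175+4=179
halt.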